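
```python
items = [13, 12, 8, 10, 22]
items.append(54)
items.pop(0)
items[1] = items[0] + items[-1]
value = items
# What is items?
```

Answer: [12, 66, 10, 22, 54]

Derivation:
Trace (tracking items):
items = [13, 12, 8, 10, 22]  # -> items = [13, 12, 8, 10, 22]
items.append(54)  # -> items = [13, 12, 8, 10, 22, 54]
items.pop(0)  # -> items = [12, 8, 10, 22, 54]
items[1] = items[0] + items[-1]  # -> items = [12, 66, 10, 22, 54]
value = items  # -> value = [12, 66, 10, 22, 54]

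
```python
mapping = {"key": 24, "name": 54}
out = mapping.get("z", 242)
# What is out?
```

Trace (tracking out):
mapping = {'key': 24, 'name': 54}  # -> mapping = {'key': 24, 'name': 54}
out = mapping.get('z', 242)  # -> out = 242

Answer: 242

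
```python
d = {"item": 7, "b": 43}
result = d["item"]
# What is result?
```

Answer: 7

Derivation:
Trace (tracking result):
d = {'item': 7, 'b': 43}  # -> d = {'item': 7, 'b': 43}
result = d['item']  # -> result = 7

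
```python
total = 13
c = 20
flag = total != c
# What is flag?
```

Answer: True

Derivation:
Trace (tracking flag):
total = 13  # -> total = 13
c = 20  # -> c = 20
flag = total != c  # -> flag = True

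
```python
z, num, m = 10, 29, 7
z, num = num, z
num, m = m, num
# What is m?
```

Trace (tracking m):
z, num, m = (10, 29, 7)  # -> z = 10, num = 29, m = 7
z, num = (num, z)  # -> z = 29, num = 10
num, m = (m, num)  # -> num = 7, m = 10

Answer: 10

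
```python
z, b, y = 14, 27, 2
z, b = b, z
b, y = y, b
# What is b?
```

Answer: 2

Derivation:
Trace (tracking b):
z, b, y = (14, 27, 2)  # -> z = 14, b = 27, y = 2
z, b = (b, z)  # -> z = 27, b = 14
b, y = (y, b)  # -> b = 2, y = 14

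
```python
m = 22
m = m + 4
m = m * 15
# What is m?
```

Trace (tracking m):
m = 22  # -> m = 22
m = m + 4  # -> m = 26
m = m * 15  # -> m = 390

Answer: 390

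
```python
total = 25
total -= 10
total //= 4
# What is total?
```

Answer: 3

Derivation:
Trace (tracking total):
total = 25  # -> total = 25
total -= 10  # -> total = 15
total //= 4  # -> total = 3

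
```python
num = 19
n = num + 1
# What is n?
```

Trace (tracking n):
num = 19  # -> num = 19
n = num + 1  # -> n = 20

Answer: 20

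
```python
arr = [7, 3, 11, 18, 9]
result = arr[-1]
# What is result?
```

Trace (tracking result):
arr = [7, 3, 11, 18, 9]  # -> arr = [7, 3, 11, 18, 9]
result = arr[-1]  # -> result = 9

Answer: 9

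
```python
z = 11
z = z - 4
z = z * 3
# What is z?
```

Answer: 21

Derivation:
Trace (tracking z):
z = 11  # -> z = 11
z = z - 4  # -> z = 7
z = z * 3  # -> z = 21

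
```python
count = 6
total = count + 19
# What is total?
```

Trace (tracking total):
count = 6  # -> count = 6
total = count + 19  # -> total = 25

Answer: 25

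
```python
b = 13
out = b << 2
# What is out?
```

Trace (tracking out):
b = 13  # -> b = 13
out = b << 2  # -> out = 52

Answer: 52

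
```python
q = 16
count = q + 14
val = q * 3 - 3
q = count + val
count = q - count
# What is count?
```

Answer: 45

Derivation:
Trace (tracking count):
q = 16  # -> q = 16
count = q + 14  # -> count = 30
val = q * 3 - 3  # -> val = 45
q = count + val  # -> q = 75
count = q - count  # -> count = 45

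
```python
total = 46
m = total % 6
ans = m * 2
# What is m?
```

Trace (tracking m):
total = 46  # -> total = 46
m = total % 6  # -> m = 4
ans = m * 2  # -> ans = 8

Answer: 4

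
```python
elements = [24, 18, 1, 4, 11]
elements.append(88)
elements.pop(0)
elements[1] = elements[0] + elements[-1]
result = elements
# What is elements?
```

Trace (tracking elements):
elements = [24, 18, 1, 4, 11]  # -> elements = [24, 18, 1, 4, 11]
elements.append(88)  # -> elements = [24, 18, 1, 4, 11, 88]
elements.pop(0)  # -> elements = [18, 1, 4, 11, 88]
elements[1] = elements[0] + elements[-1]  # -> elements = [18, 106, 4, 11, 88]
result = elements  # -> result = [18, 106, 4, 11, 88]

Answer: [18, 106, 4, 11, 88]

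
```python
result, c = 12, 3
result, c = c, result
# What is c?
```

Trace (tracking c):
result, c = (12, 3)  # -> result = 12, c = 3
result, c = (c, result)  # -> result = 3, c = 12

Answer: 12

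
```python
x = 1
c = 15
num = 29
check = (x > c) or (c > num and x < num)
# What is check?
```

Trace (tracking check):
x = 1  # -> x = 1
c = 15  # -> c = 15
num = 29  # -> num = 29
check = x > c or (c > num and x < num)  # -> check = False

Answer: False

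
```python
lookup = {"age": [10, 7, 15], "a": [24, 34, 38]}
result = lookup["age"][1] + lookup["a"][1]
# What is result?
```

Trace (tracking result):
lookup = {'age': [10, 7, 15], 'a': [24, 34, 38]}  # -> lookup = {'age': [10, 7, 15], 'a': [24, 34, 38]}
result = lookup['age'][1] + lookup['a'][1]  # -> result = 41

Answer: 41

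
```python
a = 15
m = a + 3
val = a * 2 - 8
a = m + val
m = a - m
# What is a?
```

Answer: 40

Derivation:
Trace (tracking a):
a = 15  # -> a = 15
m = a + 3  # -> m = 18
val = a * 2 - 8  # -> val = 22
a = m + val  # -> a = 40
m = a - m  # -> m = 22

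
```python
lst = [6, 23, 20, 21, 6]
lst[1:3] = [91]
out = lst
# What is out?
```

Trace (tracking out):
lst = [6, 23, 20, 21, 6]  # -> lst = [6, 23, 20, 21, 6]
lst[1:3] = [91]  # -> lst = [6, 91, 21, 6]
out = lst  # -> out = [6, 91, 21, 6]

Answer: [6, 91, 21, 6]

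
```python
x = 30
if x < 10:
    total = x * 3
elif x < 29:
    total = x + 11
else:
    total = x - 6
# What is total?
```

Trace (tracking total):
x = 30  # -> x = 30
if x < 10:  # condition is False
elif x < 29:  # condition is False
else:
    total = x - 6  # -> total = 24

Answer: 24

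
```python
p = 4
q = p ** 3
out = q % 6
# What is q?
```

Answer: 64

Derivation:
Trace (tracking q):
p = 4  # -> p = 4
q = p ** 3  # -> q = 64
out = q % 6  # -> out = 4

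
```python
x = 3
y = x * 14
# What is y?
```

Answer: 42

Derivation:
Trace (tracking y):
x = 3  # -> x = 3
y = x * 14  # -> y = 42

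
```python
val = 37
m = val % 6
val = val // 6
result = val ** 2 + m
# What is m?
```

Answer: 1

Derivation:
Trace (tracking m):
val = 37  # -> val = 37
m = val % 6  # -> m = 1
val = val // 6  # -> val = 6
result = val ** 2 + m  # -> result = 37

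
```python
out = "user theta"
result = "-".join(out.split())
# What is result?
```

Trace (tracking result):
out = 'user theta'  # -> out = 'user theta'
result = '-'.join(out.split())  # -> result = 'user-theta'

Answer: 'user-theta'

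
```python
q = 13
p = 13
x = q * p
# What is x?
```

Trace (tracking x):
q = 13  # -> q = 13
p = 13  # -> p = 13
x = q * p  # -> x = 169

Answer: 169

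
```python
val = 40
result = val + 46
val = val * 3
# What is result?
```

Trace (tracking result):
val = 40  # -> val = 40
result = val + 46  # -> result = 86
val = val * 3  # -> val = 120

Answer: 86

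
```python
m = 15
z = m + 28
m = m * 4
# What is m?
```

Answer: 60

Derivation:
Trace (tracking m):
m = 15  # -> m = 15
z = m + 28  # -> z = 43
m = m * 4  # -> m = 60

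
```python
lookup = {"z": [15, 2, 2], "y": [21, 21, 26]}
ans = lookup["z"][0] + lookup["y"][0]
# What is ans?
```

Answer: 36

Derivation:
Trace (tracking ans):
lookup = {'z': [15, 2, 2], 'y': [21, 21, 26]}  # -> lookup = {'z': [15, 2, 2], 'y': [21, 21, 26]}
ans = lookup['z'][0] + lookup['y'][0]  # -> ans = 36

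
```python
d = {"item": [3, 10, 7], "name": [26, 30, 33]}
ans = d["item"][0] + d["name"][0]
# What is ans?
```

Answer: 29

Derivation:
Trace (tracking ans):
d = {'item': [3, 10, 7], 'name': [26, 30, 33]}  # -> d = {'item': [3, 10, 7], 'name': [26, 30, 33]}
ans = d['item'][0] + d['name'][0]  # -> ans = 29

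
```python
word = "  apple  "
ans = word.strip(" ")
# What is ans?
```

Trace (tracking ans):
word = '  apple  '  # -> word = '  apple  '
ans = word.strip(' ')  # -> ans = 'apple'

Answer: 'apple'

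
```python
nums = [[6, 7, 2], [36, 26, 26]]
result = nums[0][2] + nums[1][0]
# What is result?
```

Answer: 38

Derivation:
Trace (tracking result):
nums = [[6, 7, 2], [36, 26, 26]]  # -> nums = [[6, 7, 2], [36, 26, 26]]
result = nums[0][2] + nums[1][0]  # -> result = 38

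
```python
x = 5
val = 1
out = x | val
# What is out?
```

Answer: 5

Derivation:
Trace (tracking out):
x = 5  # -> x = 5
val = 1  # -> val = 1
out = x | val  # -> out = 5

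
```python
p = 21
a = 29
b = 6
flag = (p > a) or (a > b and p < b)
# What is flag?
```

Trace (tracking flag):
p = 21  # -> p = 21
a = 29  # -> a = 29
b = 6  # -> b = 6
flag = p > a or (a > b and p < b)  # -> flag = False

Answer: False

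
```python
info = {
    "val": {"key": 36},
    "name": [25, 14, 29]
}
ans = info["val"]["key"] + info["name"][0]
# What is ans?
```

Trace (tracking ans):
info = {'val': {'key': 36}, 'name': [25, 14, 29]}  # -> info = {'val': {'key': 36}, 'name': [25, 14, 29]}
ans = info['val']['key'] + info['name'][0]  # -> ans = 61

Answer: 61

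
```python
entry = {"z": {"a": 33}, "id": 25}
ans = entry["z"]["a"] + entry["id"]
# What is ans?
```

Answer: 58

Derivation:
Trace (tracking ans):
entry = {'z': {'a': 33}, 'id': 25}  # -> entry = {'z': {'a': 33}, 'id': 25}
ans = entry['z']['a'] + entry['id']  # -> ans = 58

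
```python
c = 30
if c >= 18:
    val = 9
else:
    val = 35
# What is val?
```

Answer: 9

Derivation:
Trace (tracking val):
c = 30  # -> c = 30
if c >= 18:  # condition is True
    val = 9  # -> val = 9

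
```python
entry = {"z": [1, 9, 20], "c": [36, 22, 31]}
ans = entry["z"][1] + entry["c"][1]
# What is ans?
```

Answer: 31

Derivation:
Trace (tracking ans):
entry = {'z': [1, 9, 20], 'c': [36, 22, 31]}  # -> entry = {'z': [1, 9, 20], 'c': [36, 22, 31]}
ans = entry['z'][1] + entry['c'][1]  # -> ans = 31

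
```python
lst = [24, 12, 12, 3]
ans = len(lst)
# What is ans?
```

Trace (tracking ans):
lst = [24, 12, 12, 3]  # -> lst = [24, 12, 12, 3]
ans = len(lst)  # -> ans = 4

Answer: 4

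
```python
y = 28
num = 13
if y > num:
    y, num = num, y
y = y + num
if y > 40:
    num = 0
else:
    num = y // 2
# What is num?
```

Answer: 0

Derivation:
Trace (tracking num):
y = 28  # -> y = 28
num = 13  # -> num = 13
if y > num:  # condition is True
    y, num = (num, y)  # -> y = 13, num = 28
y = y + num  # -> y = 41
if y > 40:  # condition is True
    num = 0  # -> num = 0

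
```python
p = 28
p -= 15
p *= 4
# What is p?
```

Trace (tracking p):
p = 28  # -> p = 28
p -= 15  # -> p = 13
p *= 4  # -> p = 52

Answer: 52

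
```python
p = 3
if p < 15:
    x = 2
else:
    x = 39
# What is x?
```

Trace (tracking x):
p = 3  # -> p = 3
if p < 15:  # condition is True
    x = 2  # -> x = 2

Answer: 2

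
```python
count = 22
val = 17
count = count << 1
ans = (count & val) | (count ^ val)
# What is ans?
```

Trace (tracking ans):
count = 22  # -> count = 22
val = 17  # -> val = 17
count = count << 1  # -> count = 44
ans = count & val | count ^ val  # -> ans = 61

Answer: 61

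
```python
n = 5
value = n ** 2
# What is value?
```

Answer: 25

Derivation:
Trace (tracking value):
n = 5  # -> n = 5
value = n ** 2  # -> value = 25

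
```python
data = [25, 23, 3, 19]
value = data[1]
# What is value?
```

Trace (tracking value):
data = [25, 23, 3, 19]  # -> data = [25, 23, 3, 19]
value = data[1]  # -> value = 23

Answer: 23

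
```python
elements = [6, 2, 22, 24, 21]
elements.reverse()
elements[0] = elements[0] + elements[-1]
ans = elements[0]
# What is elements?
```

Trace (tracking elements):
elements = [6, 2, 22, 24, 21]  # -> elements = [6, 2, 22, 24, 21]
elements.reverse()  # -> elements = [21, 24, 22, 2, 6]
elements[0] = elements[0] + elements[-1]  # -> elements = [27, 24, 22, 2, 6]
ans = elements[0]  # -> ans = 27

Answer: [27, 24, 22, 2, 6]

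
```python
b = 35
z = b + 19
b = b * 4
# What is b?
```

Answer: 140

Derivation:
Trace (tracking b):
b = 35  # -> b = 35
z = b + 19  # -> z = 54
b = b * 4  # -> b = 140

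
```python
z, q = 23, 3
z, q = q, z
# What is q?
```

Trace (tracking q):
z, q = (23, 3)  # -> z = 23, q = 3
z, q = (q, z)  # -> z = 3, q = 23

Answer: 23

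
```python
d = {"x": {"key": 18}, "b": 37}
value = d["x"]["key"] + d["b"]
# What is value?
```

Trace (tracking value):
d = {'x': {'key': 18}, 'b': 37}  # -> d = {'x': {'key': 18}, 'b': 37}
value = d['x']['key'] + d['b']  # -> value = 55

Answer: 55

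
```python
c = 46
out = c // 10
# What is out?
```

Answer: 4

Derivation:
Trace (tracking out):
c = 46  # -> c = 46
out = c // 10  # -> out = 4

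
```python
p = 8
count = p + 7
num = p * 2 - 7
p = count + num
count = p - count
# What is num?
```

Answer: 9

Derivation:
Trace (tracking num):
p = 8  # -> p = 8
count = p + 7  # -> count = 15
num = p * 2 - 7  # -> num = 9
p = count + num  # -> p = 24
count = p - count  # -> count = 9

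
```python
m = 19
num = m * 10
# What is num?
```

Answer: 190

Derivation:
Trace (tracking num):
m = 19  # -> m = 19
num = m * 10  # -> num = 190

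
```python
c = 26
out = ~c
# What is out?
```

Answer: -27

Derivation:
Trace (tracking out):
c = 26  # -> c = 26
out = ~c  # -> out = -27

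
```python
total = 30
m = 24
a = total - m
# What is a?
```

Trace (tracking a):
total = 30  # -> total = 30
m = 24  # -> m = 24
a = total - m  # -> a = 6

Answer: 6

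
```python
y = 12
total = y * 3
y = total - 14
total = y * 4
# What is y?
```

Answer: 22

Derivation:
Trace (tracking y):
y = 12  # -> y = 12
total = y * 3  # -> total = 36
y = total - 14  # -> y = 22
total = y * 4  # -> total = 88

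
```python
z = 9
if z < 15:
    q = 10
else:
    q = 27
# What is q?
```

Answer: 10

Derivation:
Trace (tracking q):
z = 9  # -> z = 9
if z < 15:  # condition is True
    q = 10  # -> q = 10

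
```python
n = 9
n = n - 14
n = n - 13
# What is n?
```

Answer: -18

Derivation:
Trace (tracking n):
n = 9  # -> n = 9
n = n - 14  # -> n = -5
n = n - 13  # -> n = -18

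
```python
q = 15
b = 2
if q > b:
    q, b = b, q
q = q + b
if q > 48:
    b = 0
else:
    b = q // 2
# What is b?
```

Trace (tracking b):
q = 15  # -> q = 15
b = 2  # -> b = 2
if q > b:  # condition is True
    q, b = (b, q)  # -> q = 2, b = 15
q = q + b  # -> q = 17
if q > 48:  # condition is False
else:
    b = q // 2  # -> b = 8

Answer: 8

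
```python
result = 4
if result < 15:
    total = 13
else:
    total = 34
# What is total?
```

Trace (tracking total):
result = 4  # -> result = 4
if result < 15:  # condition is True
    total = 13  # -> total = 13

Answer: 13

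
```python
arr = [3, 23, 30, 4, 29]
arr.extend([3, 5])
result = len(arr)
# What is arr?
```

Trace (tracking arr):
arr = [3, 23, 30, 4, 29]  # -> arr = [3, 23, 30, 4, 29]
arr.extend([3, 5])  # -> arr = [3, 23, 30, 4, 29, 3, 5]
result = len(arr)  # -> result = 7

Answer: [3, 23, 30, 4, 29, 3, 5]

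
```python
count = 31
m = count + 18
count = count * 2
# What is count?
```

Answer: 62

Derivation:
Trace (tracking count):
count = 31  # -> count = 31
m = count + 18  # -> m = 49
count = count * 2  # -> count = 62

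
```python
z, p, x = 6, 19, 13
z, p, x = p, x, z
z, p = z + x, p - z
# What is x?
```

Trace (tracking x):
z, p, x = (6, 19, 13)  # -> z = 6, p = 19, x = 13
z, p, x = (p, x, z)  # -> z = 19, p = 13, x = 6
z, p = (z + x, p - z)  # -> z = 25, p = -6

Answer: 6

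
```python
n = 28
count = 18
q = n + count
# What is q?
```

Trace (tracking q):
n = 28  # -> n = 28
count = 18  # -> count = 18
q = n + count  # -> q = 46

Answer: 46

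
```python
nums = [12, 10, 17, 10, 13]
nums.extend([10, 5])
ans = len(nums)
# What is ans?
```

Answer: 7

Derivation:
Trace (tracking ans):
nums = [12, 10, 17, 10, 13]  # -> nums = [12, 10, 17, 10, 13]
nums.extend([10, 5])  # -> nums = [12, 10, 17, 10, 13, 10, 5]
ans = len(nums)  # -> ans = 7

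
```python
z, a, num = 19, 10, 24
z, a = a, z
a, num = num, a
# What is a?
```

Trace (tracking a):
z, a, num = (19, 10, 24)  # -> z = 19, a = 10, num = 24
z, a = (a, z)  # -> z = 10, a = 19
a, num = (num, a)  # -> a = 24, num = 19

Answer: 24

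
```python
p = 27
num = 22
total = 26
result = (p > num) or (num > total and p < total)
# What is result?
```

Trace (tracking result):
p = 27  # -> p = 27
num = 22  # -> num = 22
total = 26  # -> total = 26
result = p > num or (num > total and p < total)  # -> result = True

Answer: True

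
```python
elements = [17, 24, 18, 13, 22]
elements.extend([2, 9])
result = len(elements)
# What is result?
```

Answer: 7

Derivation:
Trace (tracking result):
elements = [17, 24, 18, 13, 22]  # -> elements = [17, 24, 18, 13, 22]
elements.extend([2, 9])  # -> elements = [17, 24, 18, 13, 22, 2, 9]
result = len(elements)  # -> result = 7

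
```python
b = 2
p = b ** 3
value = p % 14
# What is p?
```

Answer: 8

Derivation:
Trace (tracking p):
b = 2  # -> b = 2
p = b ** 3  # -> p = 8
value = p % 14  # -> value = 8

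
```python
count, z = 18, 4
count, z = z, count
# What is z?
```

Answer: 18

Derivation:
Trace (tracking z):
count, z = (18, 4)  # -> count = 18, z = 4
count, z = (z, count)  # -> count = 4, z = 18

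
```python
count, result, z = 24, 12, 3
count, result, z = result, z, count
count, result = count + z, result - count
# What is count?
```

Answer: 36

Derivation:
Trace (tracking count):
count, result, z = (24, 12, 3)  # -> count = 24, result = 12, z = 3
count, result, z = (result, z, count)  # -> count = 12, result = 3, z = 24
count, result = (count + z, result - count)  # -> count = 36, result = -9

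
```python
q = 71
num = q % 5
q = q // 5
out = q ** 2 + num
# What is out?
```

Answer: 197

Derivation:
Trace (tracking out):
q = 71  # -> q = 71
num = q % 5  # -> num = 1
q = q // 5  # -> q = 14
out = q ** 2 + num  # -> out = 197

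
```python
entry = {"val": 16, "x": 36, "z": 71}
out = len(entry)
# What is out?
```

Trace (tracking out):
entry = {'val': 16, 'x': 36, 'z': 71}  # -> entry = {'val': 16, 'x': 36, 'z': 71}
out = len(entry)  # -> out = 3

Answer: 3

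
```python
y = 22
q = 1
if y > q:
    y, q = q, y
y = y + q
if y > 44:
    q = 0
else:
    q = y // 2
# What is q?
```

Answer: 11

Derivation:
Trace (tracking q):
y = 22  # -> y = 22
q = 1  # -> q = 1
if y > q:  # condition is True
    y, q = (q, y)  # -> y = 1, q = 22
y = y + q  # -> y = 23
if y > 44:  # condition is False
else:
    q = y // 2  # -> q = 11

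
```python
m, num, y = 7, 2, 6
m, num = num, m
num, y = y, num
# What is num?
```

Answer: 6

Derivation:
Trace (tracking num):
m, num, y = (7, 2, 6)  # -> m = 7, num = 2, y = 6
m, num = (num, m)  # -> m = 2, num = 7
num, y = (y, num)  # -> num = 6, y = 7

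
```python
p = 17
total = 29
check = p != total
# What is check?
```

Trace (tracking check):
p = 17  # -> p = 17
total = 29  # -> total = 29
check = p != total  # -> check = True

Answer: True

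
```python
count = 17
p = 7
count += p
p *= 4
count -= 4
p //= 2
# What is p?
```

Trace (tracking p):
count = 17  # -> count = 17
p = 7  # -> p = 7
count += p  # -> count = 24
p *= 4  # -> p = 28
count -= 4  # -> count = 20
p //= 2  # -> p = 14

Answer: 14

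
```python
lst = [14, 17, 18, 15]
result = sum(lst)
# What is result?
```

Answer: 64

Derivation:
Trace (tracking result):
lst = [14, 17, 18, 15]  # -> lst = [14, 17, 18, 15]
result = sum(lst)  # -> result = 64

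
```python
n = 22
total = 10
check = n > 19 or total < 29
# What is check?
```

Answer: True

Derivation:
Trace (tracking check):
n = 22  # -> n = 22
total = 10  # -> total = 10
check = n > 19 or total < 29  # -> check = True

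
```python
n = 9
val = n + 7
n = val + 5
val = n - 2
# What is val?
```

Answer: 19

Derivation:
Trace (tracking val):
n = 9  # -> n = 9
val = n + 7  # -> val = 16
n = val + 5  # -> n = 21
val = n - 2  # -> val = 19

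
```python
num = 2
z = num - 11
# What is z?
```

Trace (tracking z):
num = 2  # -> num = 2
z = num - 11  # -> z = -9

Answer: -9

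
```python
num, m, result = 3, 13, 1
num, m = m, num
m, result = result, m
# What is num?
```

Answer: 13

Derivation:
Trace (tracking num):
num, m, result = (3, 13, 1)  # -> num = 3, m = 13, result = 1
num, m = (m, num)  # -> num = 13, m = 3
m, result = (result, m)  # -> m = 1, result = 3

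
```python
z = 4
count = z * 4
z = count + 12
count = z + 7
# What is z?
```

Trace (tracking z):
z = 4  # -> z = 4
count = z * 4  # -> count = 16
z = count + 12  # -> z = 28
count = z + 7  # -> count = 35

Answer: 28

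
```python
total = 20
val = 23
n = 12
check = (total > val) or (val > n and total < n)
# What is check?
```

Answer: False

Derivation:
Trace (tracking check):
total = 20  # -> total = 20
val = 23  # -> val = 23
n = 12  # -> n = 12
check = total > val or (val > n and total < n)  # -> check = False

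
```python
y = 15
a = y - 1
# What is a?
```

Trace (tracking a):
y = 15  # -> y = 15
a = y - 1  # -> a = 14

Answer: 14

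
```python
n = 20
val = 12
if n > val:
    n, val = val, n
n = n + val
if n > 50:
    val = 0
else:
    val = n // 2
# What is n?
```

Answer: 32

Derivation:
Trace (tracking n):
n = 20  # -> n = 20
val = 12  # -> val = 12
if n > val:  # condition is True
    n, val = (val, n)  # -> n = 12, val = 20
n = n + val  # -> n = 32
if n > 50:  # condition is False
else:
    val = n // 2  # -> val = 16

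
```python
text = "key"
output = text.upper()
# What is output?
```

Answer: 'KEY'

Derivation:
Trace (tracking output):
text = 'key'  # -> text = 'key'
output = text.upper()  # -> output = 'KEY'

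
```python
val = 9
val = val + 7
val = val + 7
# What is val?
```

Answer: 23

Derivation:
Trace (tracking val):
val = 9  # -> val = 9
val = val + 7  # -> val = 16
val = val + 7  # -> val = 23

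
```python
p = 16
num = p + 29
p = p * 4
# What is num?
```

Trace (tracking num):
p = 16  # -> p = 16
num = p + 29  # -> num = 45
p = p * 4  # -> p = 64

Answer: 45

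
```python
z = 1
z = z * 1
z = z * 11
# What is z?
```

Trace (tracking z):
z = 1  # -> z = 1
z = z * 1  # -> z = 1
z = z * 11  # -> z = 11

Answer: 11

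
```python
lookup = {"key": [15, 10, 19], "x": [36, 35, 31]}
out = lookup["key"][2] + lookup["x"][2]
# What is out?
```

Trace (tracking out):
lookup = {'key': [15, 10, 19], 'x': [36, 35, 31]}  # -> lookup = {'key': [15, 10, 19], 'x': [36, 35, 31]}
out = lookup['key'][2] + lookup['x'][2]  # -> out = 50

Answer: 50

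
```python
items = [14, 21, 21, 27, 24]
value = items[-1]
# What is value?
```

Answer: 24

Derivation:
Trace (tracking value):
items = [14, 21, 21, 27, 24]  # -> items = [14, 21, 21, 27, 24]
value = items[-1]  # -> value = 24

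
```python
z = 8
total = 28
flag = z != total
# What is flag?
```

Trace (tracking flag):
z = 8  # -> z = 8
total = 28  # -> total = 28
flag = z != total  # -> flag = True

Answer: True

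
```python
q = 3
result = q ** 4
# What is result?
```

Trace (tracking result):
q = 3  # -> q = 3
result = q ** 4  # -> result = 81

Answer: 81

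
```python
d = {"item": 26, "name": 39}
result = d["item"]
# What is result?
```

Answer: 26

Derivation:
Trace (tracking result):
d = {'item': 26, 'name': 39}  # -> d = {'item': 26, 'name': 39}
result = d['item']  # -> result = 26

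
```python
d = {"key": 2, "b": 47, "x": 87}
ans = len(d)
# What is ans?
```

Answer: 3

Derivation:
Trace (tracking ans):
d = {'key': 2, 'b': 47, 'x': 87}  # -> d = {'key': 2, 'b': 47, 'x': 87}
ans = len(d)  # -> ans = 3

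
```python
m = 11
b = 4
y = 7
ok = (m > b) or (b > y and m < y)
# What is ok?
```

Answer: True

Derivation:
Trace (tracking ok):
m = 11  # -> m = 11
b = 4  # -> b = 4
y = 7  # -> y = 7
ok = m > b or (b > y and m < y)  # -> ok = True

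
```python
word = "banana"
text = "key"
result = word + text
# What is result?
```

Trace (tracking result):
word = 'banana'  # -> word = 'banana'
text = 'key'  # -> text = 'key'
result = word + text  # -> result = 'bananakey'

Answer: 'bananakey'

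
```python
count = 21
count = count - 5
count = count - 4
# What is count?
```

Answer: 12

Derivation:
Trace (tracking count):
count = 21  # -> count = 21
count = count - 5  # -> count = 16
count = count - 4  # -> count = 12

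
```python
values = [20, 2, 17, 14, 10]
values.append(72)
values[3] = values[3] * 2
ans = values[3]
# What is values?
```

Trace (tracking values):
values = [20, 2, 17, 14, 10]  # -> values = [20, 2, 17, 14, 10]
values.append(72)  # -> values = [20, 2, 17, 14, 10, 72]
values[3] = values[3] * 2  # -> values = [20, 2, 17, 28, 10, 72]
ans = values[3]  # -> ans = 28

Answer: [20, 2, 17, 28, 10, 72]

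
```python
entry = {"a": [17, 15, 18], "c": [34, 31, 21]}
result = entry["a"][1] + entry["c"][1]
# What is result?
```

Trace (tracking result):
entry = {'a': [17, 15, 18], 'c': [34, 31, 21]}  # -> entry = {'a': [17, 15, 18], 'c': [34, 31, 21]}
result = entry['a'][1] + entry['c'][1]  # -> result = 46

Answer: 46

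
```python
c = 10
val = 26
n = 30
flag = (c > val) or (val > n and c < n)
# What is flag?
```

Trace (tracking flag):
c = 10  # -> c = 10
val = 26  # -> val = 26
n = 30  # -> n = 30
flag = c > val or (val > n and c < n)  # -> flag = False

Answer: False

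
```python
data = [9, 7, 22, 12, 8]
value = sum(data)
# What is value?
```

Trace (tracking value):
data = [9, 7, 22, 12, 8]  # -> data = [9, 7, 22, 12, 8]
value = sum(data)  # -> value = 58

Answer: 58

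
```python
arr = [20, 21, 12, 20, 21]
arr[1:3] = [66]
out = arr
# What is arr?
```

Trace (tracking arr):
arr = [20, 21, 12, 20, 21]  # -> arr = [20, 21, 12, 20, 21]
arr[1:3] = [66]  # -> arr = [20, 66, 20, 21]
out = arr  # -> out = [20, 66, 20, 21]

Answer: [20, 66, 20, 21]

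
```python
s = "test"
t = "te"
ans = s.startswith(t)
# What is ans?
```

Trace (tracking ans):
s = 'test'  # -> s = 'test'
t = 'te'  # -> t = 'te'
ans = s.startswith(t)  # -> ans = True

Answer: True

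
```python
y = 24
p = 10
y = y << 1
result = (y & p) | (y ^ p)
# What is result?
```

Answer: 58

Derivation:
Trace (tracking result):
y = 24  # -> y = 24
p = 10  # -> p = 10
y = y << 1  # -> y = 48
result = y & p | y ^ p  # -> result = 58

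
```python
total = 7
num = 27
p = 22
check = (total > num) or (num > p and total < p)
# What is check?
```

Answer: True

Derivation:
Trace (tracking check):
total = 7  # -> total = 7
num = 27  # -> num = 27
p = 22  # -> p = 22
check = total > num or (num > p and total < p)  # -> check = True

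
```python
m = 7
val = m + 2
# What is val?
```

Trace (tracking val):
m = 7  # -> m = 7
val = m + 2  # -> val = 9

Answer: 9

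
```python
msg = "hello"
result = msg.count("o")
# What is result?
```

Answer: 1

Derivation:
Trace (tracking result):
msg = 'hello'  # -> msg = 'hello'
result = msg.count('o')  # -> result = 1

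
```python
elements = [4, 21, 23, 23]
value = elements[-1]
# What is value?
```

Answer: 23

Derivation:
Trace (tracking value):
elements = [4, 21, 23, 23]  # -> elements = [4, 21, 23, 23]
value = elements[-1]  # -> value = 23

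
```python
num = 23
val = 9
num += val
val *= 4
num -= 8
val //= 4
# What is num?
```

Trace (tracking num):
num = 23  # -> num = 23
val = 9  # -> val = 9
num += val  # -> num = 32
val *= 4  # -> val = 36
num -= 8  # -> num = 24
val //= 4  # -> val = 9

Answer: 24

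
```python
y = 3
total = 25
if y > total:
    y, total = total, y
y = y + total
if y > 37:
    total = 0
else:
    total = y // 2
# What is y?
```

Trace (tracking y):
y = 3  # -> y = 3
total = 25  # -> total = 25
if y > total:  # condition is False
y = y + total  # -> y = 28
if y > 37:  # condition is False
else:
    total = y // 2  # -> total = 14

Answer: 28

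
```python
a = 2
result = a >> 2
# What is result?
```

Answer: 0

Derivation:
Trace (tracking result):
a = 2  # -> a = 2
result = a >> 2  # -> result = 0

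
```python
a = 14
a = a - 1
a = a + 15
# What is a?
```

Answer: 28

Derivation:
Trace (tracking a):
a = 14  # -> a = 14
a = a - 1  # -> a = 13
a = a + 15  # -> a = 28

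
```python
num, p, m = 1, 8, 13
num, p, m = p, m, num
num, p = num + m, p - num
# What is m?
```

Trace (tracking m):
num, p, m = (1, 8, 13)  # -> num = 1, p = 8, m = 13
num, p, m = (p, m, num)  # -> num = 8, p = 13, m = 1
num, p = (num + m, p - num)  # -> num = 9, p = 5

Answer: 1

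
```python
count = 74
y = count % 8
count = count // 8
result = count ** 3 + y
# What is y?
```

Trace (tracking y):
count = 74  # -> count = 74
y = count % 8  # -> y = 2
count = count // 8  # -> count = 9
result = count ** 3 + y  # -> result = 731

Answer: 2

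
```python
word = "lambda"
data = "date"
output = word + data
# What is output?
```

Answer: 'lambdadate'

Derivation:
Trace (tracking output):
word = 'lambda'  # -> word = 'lambda'
data = 'date'  # -> data = 'date'
output = word + data  # -> output = 'lambdadate'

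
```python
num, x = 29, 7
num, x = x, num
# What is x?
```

Answer: 29

Derivation:
Trace (tracking x):
num, x = (29, 7)  # -> num = 29, x = 7
num, x = (x, num)  # -> num = 7, x = 29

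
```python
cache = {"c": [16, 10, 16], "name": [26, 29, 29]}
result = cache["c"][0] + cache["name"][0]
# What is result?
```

Answer: 42

Derivation:
Trace (tracking result):
cache = {'c': [16, 10, 16], 'name': [26, 29, 29]}  # -> cache = {'c': [16, 10, 16], 'name': [26, 29, 29]}
result = cache['c'][0] + cache['name'][0]  # -> result = 42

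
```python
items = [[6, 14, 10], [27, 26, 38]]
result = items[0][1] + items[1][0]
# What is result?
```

Answer: 41

Derivation:
Trace (tracking result):
items = [[6, 14, 10], [27, 26, 38]]  # -> items = [[6, 14, 10], [27, 26, 38]]
result = items[0][1] + items[1][0]  # -> result = 41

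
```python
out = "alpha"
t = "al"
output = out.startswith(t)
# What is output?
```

Trace (tracking output):
out = 'alpha'  # -> out = 'alpha'
t = 'al'  # -> t = 'al'
output = out.startswith(t)  # -> output = True

Answer: True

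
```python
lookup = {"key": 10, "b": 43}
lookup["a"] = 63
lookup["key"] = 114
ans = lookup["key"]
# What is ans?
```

Trace (tracking ans):
lookup = {'key': 10, 'b': 43}  # -> lookup = {'key': 10, 'b': 43}
lookup['a'] = 63  # -> lookup = {'key': 10, 'b': 43, 'a': 63}
lookup['key'] = 114  # -> lookup = {'key': 114, 'b': 43, 'a': 63}
ans = lookup['key']  # -> ans = 114

Answer: 114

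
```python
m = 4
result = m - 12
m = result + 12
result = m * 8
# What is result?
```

Answer: 32

Derivation:
Trace (tracking result):
m = 4  # -> m = 4
result = m - 12  # -> result = -8
m = result + 12  # -> m = 4
result = m * 8  # -> result = 32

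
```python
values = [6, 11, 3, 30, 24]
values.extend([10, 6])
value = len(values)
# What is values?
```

Trace (tracking values):
values = [6, 11, 3, 30, 24]  # -> values = [6, 11, 3, 30, 24]
values.extend([10, 6])  # -> values = [6, 11, 3, 30, 24, 10, 6]
value = len(values)  # -> value = 7

Answer: [6, 11, 3, 30, 24, 10, 6]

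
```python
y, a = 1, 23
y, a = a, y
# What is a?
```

Answer: 1

Derivation:
Trace (tracking a):
y, a = (1, 23)  # -> y = 1, a = 23
y, a = (a, y)  # -> y = 23, a = 1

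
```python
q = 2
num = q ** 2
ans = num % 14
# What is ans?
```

Trace (tracking ans):
q = 2  # -> q = 2
num = q ** 2  # -> num = 4
ans = num % 14  # -> ans = 4

Answer: 4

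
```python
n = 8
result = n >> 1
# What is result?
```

Answer: 4

Derivation:
Trace (tracking result):
n = 8  # -> n = 8
result = n >> 1  # -> result = 4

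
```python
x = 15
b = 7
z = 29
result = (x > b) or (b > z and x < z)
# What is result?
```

Trace (tracking result):
x = 15  # -> x = 15
b = 7  # -> b = 7
z = 29  # -> z = 29
result = x > b or (b > z and x < z)  # -> result = True

Answer: True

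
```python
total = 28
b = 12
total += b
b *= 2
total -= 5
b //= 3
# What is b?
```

Trace (tracking b):
total = 28  # -> total = 28
b = 12  # -> b = 12
total += b  # -> total = 40
b *= 2  # -> b = 24
total -= 5  # -> total = 35
b //= 3  # -> b = 8

Answer: 8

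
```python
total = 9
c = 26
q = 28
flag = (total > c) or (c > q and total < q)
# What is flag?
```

Trace (tracking flag):
total = 9  # -> total = 9
c = 26  # -> c = 26
q = 28  # -> q = 28
flag = total > c or (c > q and total < q)  # -> flag = False

Answer: False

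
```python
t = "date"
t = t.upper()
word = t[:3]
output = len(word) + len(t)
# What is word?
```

Trace (tracking word):
t = 'date'  # -> t = 'date'
t = t.upper()  # -> t = 'DATE'
word = t[:3]  # -> word = 'DAT'
output = len(word) + len(t)  # -> output = 7

Answer: 'DAT'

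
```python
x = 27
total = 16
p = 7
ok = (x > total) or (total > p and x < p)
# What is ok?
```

Answer: True

Derivation:
Trace (tracking ok):
x = 27  # -> x = 27
total = 16  # -> total = 16
p = 7  # -> p = 7
ok = x > total or (total > p and x < p)  # -> ok = True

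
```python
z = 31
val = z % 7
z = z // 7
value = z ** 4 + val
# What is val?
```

Trace (tracking val):
z = 31  # -> z = 31
val = z % 7  # -> val = 3
z = z // 7  # -> z = 4
value = z ** 4 + val  # -> value = 259

Answer: 3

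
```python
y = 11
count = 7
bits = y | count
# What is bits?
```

Trace (tracking bits):
y = 11  # -> y = 11
count = 7  # -> count = 7
bits = y | count  # -> bits = 15

Answer: 15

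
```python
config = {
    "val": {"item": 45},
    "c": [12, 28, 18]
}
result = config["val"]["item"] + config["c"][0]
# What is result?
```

Trace (tracking result):
config = {'val': {'item': 45}, 'c': [12, 28, 18]}  # -> config = {'val': {'item': 45}, 'c': [12, 28, 18]}
result = config['val']['item'] + config['c'][0]  # -> result = 57

Answer: 57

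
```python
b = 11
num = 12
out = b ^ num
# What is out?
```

Trace (tracking out):
b = 11  # -> b = 11
num = 12  # -> num = 12
out = b ^ num  # -> out = 7

Answer: 7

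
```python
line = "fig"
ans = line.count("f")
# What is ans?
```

Answer: 1

Derivation:
Trace (tracking ans):
line = 'fig'  # -> line = 'fig'
ans = line.count('f')  # -> ans = 1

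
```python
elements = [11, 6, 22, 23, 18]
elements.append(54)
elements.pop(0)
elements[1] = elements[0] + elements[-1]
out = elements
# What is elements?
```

Answer: [6, 60, 23, 18, 54]

Derivation:
Trace (tracking elements):
elements = [11, 6, 22, 23, 18]  # -> elements = [11, 6, 22, 23, 18]
elements.append(54)  # -> elements = [11, 6, 22, 23, 18, 54]
elements.pop(0)  # -> elements = [6, 22, 23, 18, 54]
elements[1] = elements[0] + elements[-1]  # -> elements = [6, 60, 23, 18, 54]
out = elements  # -> out = [6, 60, 23, 18, 54]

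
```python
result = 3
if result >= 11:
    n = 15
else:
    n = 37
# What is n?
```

Answer: 37

Derivation:
Trace (tracking n):
result = 3  # -> result = 3
if result >= 11:  # condition is False
else:
    n = 37  # -> n = 37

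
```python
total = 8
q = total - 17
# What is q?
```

Answer: -9

Derivation:
Trace (tracking q):
total = 8  # -> total = 8
q = total - 17  # -> q = -9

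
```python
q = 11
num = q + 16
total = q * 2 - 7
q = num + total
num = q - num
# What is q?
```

Answer: 42

Derivation:
Trace (tracking q):
q = 11  # -> q = 11
num = q + 16  # -> num = 27
total = q * 2 - 7  # -> total = 15
q = num + total  # -> q = 42
num = q - num  # -> num = 15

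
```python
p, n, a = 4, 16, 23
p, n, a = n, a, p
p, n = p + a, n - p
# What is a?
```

Trace (tracking a):
p, n, a = (4, 16, 23)  # -> p = 4, n = 16, a = 23
p, n, a = (n, a, p)  # -> p = 16, n = 23, a = 4
p, n = (p + a, n - p)  # -> p = 20, n = 7

Answer: 4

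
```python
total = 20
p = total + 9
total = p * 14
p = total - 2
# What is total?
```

Trace (tracking total):
total = 20  # -> total = 20
p = total + 9  # -> p = 29
total = p * 14  # -> total = 406
p = total - 2  # -> p = 404

Answer: 406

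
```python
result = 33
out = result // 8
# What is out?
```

Answer: 4

Derivation:
Trace (tracking out):
result = 33  # -> result = 33
out = result // 8  # -> out = 4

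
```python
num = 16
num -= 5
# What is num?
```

Answer: 11

Derivation:
Trace (tracking num):
num = 16  # -> num = 16
num -= 5  # -> num = 11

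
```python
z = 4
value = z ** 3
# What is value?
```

Trace (tracking value):
z = 4  # -> z = 4
value = z ** 3  # -> value = 64

Answer: 64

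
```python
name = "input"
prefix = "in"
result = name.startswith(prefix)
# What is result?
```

Trace (tracking result):
name = 'input'  # -> name = 'input'
prefix = 'in'  # -> prefix = 'in'
result = name.startswith(prefix)  # -> result = True

Answer: True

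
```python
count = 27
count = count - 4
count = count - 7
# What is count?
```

Trace (tracking count):
count = 27  # -> count = 27
count = count - 4  # -> count = 23
count = count - 7  # -> count = 16

Answer: 16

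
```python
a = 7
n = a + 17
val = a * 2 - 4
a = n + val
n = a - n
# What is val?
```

Trace (tracking val):
a = 7  # -> a = 7
n = a + 17  # -> n = 24
val = a * 2 - 4  # -> val = 10
a = n + val  # -> a = 34
n = a - n  # -> n = 10

Answer: 10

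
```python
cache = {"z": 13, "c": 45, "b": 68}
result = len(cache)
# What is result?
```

Trace (tracking result):
cache = {'z': 13, 'c': 45, 'b': 68}  # -> cache = {'z': 13, 'c': 45, 'b': 68}
result = len(cache)  # -> result = 3

Answer: 3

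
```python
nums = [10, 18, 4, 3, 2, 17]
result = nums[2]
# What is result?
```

Answer: 4

Derivation:
Trace (tracking result):
nums = [10, 18, 4, 3, 2, 17]  # -> nums = [10, 18, 4, 3, 2, 17]
result = nums[2]  # -> result = 4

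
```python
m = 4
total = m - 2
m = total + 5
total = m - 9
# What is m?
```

Trace (tracking m):
m = 4  # -> m = 4
total = m - 2  # -> total = 2
m = total + 5  # -> m = 7
total = m - 9  # -> total = -2

Answer: 7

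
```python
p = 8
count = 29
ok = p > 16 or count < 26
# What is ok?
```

Answer: False

Derivation:
Trace (tracking ok):
p = 8  # -> p = 8
count = 29  # -> count = 29
ok = p > 16 or count < 26  # -> ok = False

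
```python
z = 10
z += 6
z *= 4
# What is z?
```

Trace (tracking z):
z = 10  # -> z = 10
z += 6  # -> z = 16
z *= 4  # -> z = 64

Answer: 64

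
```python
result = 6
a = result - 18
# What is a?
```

Answer: -12

Derivation:
Trace (tracking a):
result = 6  # -> result = 6
a = result - 18  # -> a = -12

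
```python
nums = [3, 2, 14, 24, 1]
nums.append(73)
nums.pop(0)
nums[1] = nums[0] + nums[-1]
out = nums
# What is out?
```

Answer: [2, 75, 24, 1, 73]

Derivation:
Trace (tracking out):
nums = [3, 2, 14, 24, 1]  # -> nums = [3, 2, 14, 24, 1]
nums.append(73)  # -> nums = [3, 2, 14, 24, 1, 73]
nums.pop(0)  # -> nums = [2, 14, 24, 1, 73]
nums[1] = nums[0] + nums[-1]  # -> nums = [2, 75, 24, 1, 73]
out = nums  # -> out = [2, 75, 24, 1, 73]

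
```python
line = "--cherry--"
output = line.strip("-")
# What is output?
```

Answer: 'cherry'

Derivation:
Trace (tracking output):
line = '--cherry--'  # -> line = '--cherry--'
output = line.strip('-')  # -> output = 'cherry'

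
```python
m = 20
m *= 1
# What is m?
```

Answer: 20

Derivation:
Trace (tracking m):
m = 20  # -> m = 20
m *= 1  # -> m = 20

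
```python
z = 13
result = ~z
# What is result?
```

Trace (tracking result):
z = 13  # -> z = 13
result = ~z  # -> result = -14

Answer: -14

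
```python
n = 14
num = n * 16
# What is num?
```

Answer: 224

Derivation:
Trace (tracking num):
n = 14  # -> n = 14
num = n * 16  # -> num = 224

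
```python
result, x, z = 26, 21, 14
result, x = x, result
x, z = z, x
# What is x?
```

Answer: 14

Derivation:
Trace (tracking x):
result, x, z = (26, 21, 14)  # -> result = 26, x = 21, z = 14
result, x = (x, result)  # -> result = 21, x = 26
x, z = (z, x)  # -> x = 14, z = 26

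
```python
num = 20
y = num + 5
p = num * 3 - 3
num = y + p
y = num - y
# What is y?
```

Answer: 57

Derivation:
Trace (tracking y):
num = 20  # -> num = 20
y = num + 5  # -> y = 25
p = num * 3 - 3  # -> p = 57
num = y + p  # -> num = 82
y = num - y  # -> y = 57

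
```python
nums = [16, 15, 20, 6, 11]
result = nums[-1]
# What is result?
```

Answer: 11

Derivation:
Trace (tracking result):
nums = [16, 15, 20, 6, 11]  # -> nums = [16, 15, 20, 6, 11]
result = nums[-1]  # -> result = 11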